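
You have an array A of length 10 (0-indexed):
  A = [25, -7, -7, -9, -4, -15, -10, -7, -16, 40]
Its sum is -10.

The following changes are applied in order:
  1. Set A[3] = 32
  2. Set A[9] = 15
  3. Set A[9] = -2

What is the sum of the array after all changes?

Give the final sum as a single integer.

Initial sum: -10
Change 1: A[3] -9 -> 32, delta = 41, sum = 31
Change 2: A[9] 40 -> 15, delta = -25, sum = 6
Change 3: A[9] 15 -> -2, delta = -17, sum = -11

Answer: -11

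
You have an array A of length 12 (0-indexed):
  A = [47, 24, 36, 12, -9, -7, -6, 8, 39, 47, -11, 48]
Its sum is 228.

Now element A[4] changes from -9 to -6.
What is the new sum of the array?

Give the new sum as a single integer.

Old value at index 4: -9
New value at index 4: -6
Delta = -6 - -9 = 3
New sum = old_sum + delta = 228 + (3) = 231

Answer: 231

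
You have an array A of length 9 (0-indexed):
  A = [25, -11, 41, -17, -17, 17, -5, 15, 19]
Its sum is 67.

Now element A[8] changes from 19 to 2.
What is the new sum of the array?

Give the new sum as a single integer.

Old value at index 8: 19
New value at index 8: 2
Delta = 2 - 19 = -17
New sum = old_sum + delta = 67 + (-17) = 50

Answer: 50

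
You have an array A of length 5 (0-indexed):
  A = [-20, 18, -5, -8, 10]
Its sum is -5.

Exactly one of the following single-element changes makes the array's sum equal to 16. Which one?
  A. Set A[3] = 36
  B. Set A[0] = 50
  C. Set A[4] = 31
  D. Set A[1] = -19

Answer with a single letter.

Answer: C

Derivation:
Option A: A[3] -8->36, delta=44, new_sum=-5+(44)=39
Option B: A[0] -20->50, delta=70, new_sum=-5+(70)=65
Option C: A[4] 10->31, delta=21, new_sum=-5+(21)=16 <-- matches target
Option D: A[1] 18->-19, delta=-37, new_sum=-5+(-37)=-42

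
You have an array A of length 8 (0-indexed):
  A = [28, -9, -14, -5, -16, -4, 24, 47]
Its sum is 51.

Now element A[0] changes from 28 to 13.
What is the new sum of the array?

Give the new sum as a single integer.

Answer: 36

Derivation:
Old value at index 0: 28
New value at index 0: 13
Delta = 13 - 28 = -15
New sum = old_sum + delta = 51 + (-15) = 36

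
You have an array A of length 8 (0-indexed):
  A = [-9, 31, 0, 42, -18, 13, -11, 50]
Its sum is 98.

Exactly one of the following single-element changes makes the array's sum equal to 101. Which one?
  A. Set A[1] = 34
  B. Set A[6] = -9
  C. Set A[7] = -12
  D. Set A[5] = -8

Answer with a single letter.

Answer: A

Derivation:
Option A: A[1] 31->34, delta=3, new_sum=98+(3)=101 <-- matches target
Option B: A[6] -11->-9, delta=2, new_sum=98+(2)=100
Option C: A[7] 50->-12, delta=-62, new_sum=98+(-62)=36
Option D: A[5] 13->-8, delta=-21, new_sum=98+(-21)=77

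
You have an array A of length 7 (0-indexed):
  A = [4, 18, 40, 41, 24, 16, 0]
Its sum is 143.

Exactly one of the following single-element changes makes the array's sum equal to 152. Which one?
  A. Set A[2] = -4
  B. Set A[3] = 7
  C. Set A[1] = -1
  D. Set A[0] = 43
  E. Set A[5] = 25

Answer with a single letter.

Answer: E

Derivation:
Option A: A[2] 40->-4, delta=-44, new_sum=143+(-44)=99
Option B: A[3] 41->7, delta=-34, new_sum=143+(-34)=109
Option C: A[1] 18->-1, delta=-19, new_sum=143+(-19)=124
Option D: A[0] 4->43, delta=39, new_sum=143+(39)=182
Option E: A[5] 16->25, delta=9, new_sum=143+(9)=152 <-- matches target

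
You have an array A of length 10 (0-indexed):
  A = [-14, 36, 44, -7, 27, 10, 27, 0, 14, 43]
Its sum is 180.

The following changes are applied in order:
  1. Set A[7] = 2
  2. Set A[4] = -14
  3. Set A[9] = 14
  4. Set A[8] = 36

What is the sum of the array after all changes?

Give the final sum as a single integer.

Answer: 134

Derivation:
Initial sum: 180
Change 1: A[7] 0 -> 2, delta = 2, sum = 182
Change 2: A[4] 27 -> -14, delta = -41, sum = 141
Change 3: A[9] 43 -> 14, delta = -29, sum = 112
Change 4: A[8] 14 -> 36, delta = 22, sum = 134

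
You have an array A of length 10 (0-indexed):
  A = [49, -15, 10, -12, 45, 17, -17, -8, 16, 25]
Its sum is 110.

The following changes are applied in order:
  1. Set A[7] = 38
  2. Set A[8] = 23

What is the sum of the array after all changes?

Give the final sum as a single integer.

Answer: 163

Derivation:
Initial sum: 110
Change 1: A[7] -8 -> 38, delta = 46, sum = 156
Change 2: A[8] 16 -> 23, delta = 7, sum = 163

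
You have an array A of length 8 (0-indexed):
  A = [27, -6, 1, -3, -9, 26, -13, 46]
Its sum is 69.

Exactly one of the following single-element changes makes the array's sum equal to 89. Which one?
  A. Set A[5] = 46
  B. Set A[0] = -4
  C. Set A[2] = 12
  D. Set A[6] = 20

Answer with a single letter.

Answer: A

Derivation:
Option A: A[5] 26->46, delta=20, new_sum=69+(20)=89 <-- matches target
Option B: A[0] 27->-4, delta=-31, new_sum=69+(-31)=38
Option C: A[2] 1->12, delta=11, new_sum=69+(11)=80
Option D: A[6] -13->20, delta=33, new_sum=69+(33)=102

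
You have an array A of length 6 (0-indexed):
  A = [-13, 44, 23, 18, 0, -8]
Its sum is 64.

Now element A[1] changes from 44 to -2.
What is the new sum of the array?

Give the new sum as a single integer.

Old value at index 1: 44
New value at index 1: -2
Delta = -2 - 44 = -46
New sum = old_sum + delta = 64 + (-46) = 18

Answer: 18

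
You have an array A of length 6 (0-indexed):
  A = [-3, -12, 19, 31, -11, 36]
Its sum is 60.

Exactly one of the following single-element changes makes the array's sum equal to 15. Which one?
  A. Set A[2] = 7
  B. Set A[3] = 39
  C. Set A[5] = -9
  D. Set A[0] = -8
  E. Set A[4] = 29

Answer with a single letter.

Option A: A[2] 19->7, delta=-12, new_sum=60+(-12)=48
Option B: A[3] 31->39, delta=8, new_sum=60+(8)=68
Option C: A[5] 36->-9, delta=-45, new_sum=60+(-45)=15 <-- matches target
Option D: A[0] -3->-8, delta=-5, new_sum=60+(-5)=55
Option E: A[4] -11->29, delta=40, new_sum=60+(40)=100

Answer: C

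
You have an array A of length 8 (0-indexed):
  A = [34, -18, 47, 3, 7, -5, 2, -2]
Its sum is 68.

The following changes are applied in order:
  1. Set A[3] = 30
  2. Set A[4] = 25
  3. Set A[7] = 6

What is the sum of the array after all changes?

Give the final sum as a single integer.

Answer: 121

Derivation:
Initial sum: 68
Change 1: A[3] 3 -> 30, delta = 27, sum = 95
Change 2: A[4] 7 -> 25, delta = 18, sum = 113
Change 3: A[7] -2 -> 6, delta = 8, sum = 121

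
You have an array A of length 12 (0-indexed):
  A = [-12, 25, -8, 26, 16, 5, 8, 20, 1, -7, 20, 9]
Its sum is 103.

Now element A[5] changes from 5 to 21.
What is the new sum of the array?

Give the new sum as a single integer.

Old value at index 5: 5
New value at index 5: 21
Delta = 21 - 5 = 16
New sum = old_sum + delta = 103 + (16) = 119

Answer: 119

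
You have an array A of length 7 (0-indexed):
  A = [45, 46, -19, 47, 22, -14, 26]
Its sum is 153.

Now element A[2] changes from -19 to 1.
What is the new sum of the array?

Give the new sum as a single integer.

Answer: 173

Derivation:
Old value at index 2: -19
New value at index 2: 1
Delta = 1 - -19 = 20
New sum = old_sum + delta = 153 + (20) = 173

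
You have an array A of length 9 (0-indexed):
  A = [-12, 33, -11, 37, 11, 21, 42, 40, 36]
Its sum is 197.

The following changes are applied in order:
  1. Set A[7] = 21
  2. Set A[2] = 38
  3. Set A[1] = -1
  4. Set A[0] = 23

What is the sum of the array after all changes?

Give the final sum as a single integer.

Answer: 228

Derivation:
Initial sum: 197
Change 1: A[7] 40 -> 21, delta = -19, sum = 178
Change 2: A[2] -11 -> 38, delta = 49, sum = 227
Change 3: A[1] 33 -> -1, delta = -34, sum = 193
Change 4: A[0] -12 -> 23, delta = 35, sum = 228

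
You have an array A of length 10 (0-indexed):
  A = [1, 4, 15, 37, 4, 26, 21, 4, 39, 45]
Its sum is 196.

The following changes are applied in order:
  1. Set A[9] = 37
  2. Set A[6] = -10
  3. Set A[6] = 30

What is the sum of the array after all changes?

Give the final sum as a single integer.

Initial sum: 196
Change 1: A[9] 45 -> 37, delta = -8, sum = 188
Change 2: A[6] 21 -> -10, delta = -31, sum = 157
Change 3: A[6] -10 -> 30, delta = 40, sum = 197

Answer: 197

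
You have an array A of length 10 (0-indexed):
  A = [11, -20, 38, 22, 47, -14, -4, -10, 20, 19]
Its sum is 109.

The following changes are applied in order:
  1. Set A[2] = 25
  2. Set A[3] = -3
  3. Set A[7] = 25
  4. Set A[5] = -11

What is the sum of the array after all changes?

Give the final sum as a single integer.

Initial sum: 109
Change 1: A[2] 38 -> 25, delta = -13, sum = 96
Change 2: A[3] 22 -> -3, delta = -25, sum = 71
Change 3: A[7] -10 -> 25, delta = 35, sum = 106
Change 4: A[5] -14 -> -11, delta = 3, sum = 109

Answer: 109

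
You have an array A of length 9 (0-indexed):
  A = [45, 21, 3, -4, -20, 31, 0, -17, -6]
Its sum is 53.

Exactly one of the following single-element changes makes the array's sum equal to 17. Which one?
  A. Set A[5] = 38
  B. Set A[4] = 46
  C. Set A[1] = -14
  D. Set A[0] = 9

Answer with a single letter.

Answer: D

Derivation:
Option A: A[5] 31->38, delta=7, new_sum=53+(7)=60
Option B: A[4] -20->46, delta=66, new_sum=53+(66)=119
Option C: A[1] 21->-14, delta=-35, new_sum=53+(-35)=18
Option D: A[0] 45->9, delta=-36, new_sum=53+(-36)=17 <-- matches target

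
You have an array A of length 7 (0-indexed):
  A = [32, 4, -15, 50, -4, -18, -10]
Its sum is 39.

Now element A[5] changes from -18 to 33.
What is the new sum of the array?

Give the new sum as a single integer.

Old value at index 5: -18
New value at index 5: 33
Delta = 33 - -18 = 51
New sum = old_sum + delta = 39 + (51) = 90

Answer: 90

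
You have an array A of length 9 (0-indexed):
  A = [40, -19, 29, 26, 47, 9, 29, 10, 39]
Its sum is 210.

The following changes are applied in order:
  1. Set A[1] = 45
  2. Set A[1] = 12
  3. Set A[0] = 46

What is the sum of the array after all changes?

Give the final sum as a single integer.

Answer: 247

Derivation:
Initial sum: 210
Change 1: A[1] -19 -> 45, delta = 64, sum = 274
Change 2: A[1] 45 -> 12, delta = -33, sum = 241
Change 3: A[0] 40 -> 46, delta = 6, sum = 247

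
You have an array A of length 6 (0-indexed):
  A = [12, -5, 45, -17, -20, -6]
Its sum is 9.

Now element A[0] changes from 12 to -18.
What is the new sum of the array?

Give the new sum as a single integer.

Old value at index 0: 12
New value at index 0: -18
Delta = -18 - 12 = -30
New sum = old_sum + delta = 9 + (-30) = -21

Answer: -21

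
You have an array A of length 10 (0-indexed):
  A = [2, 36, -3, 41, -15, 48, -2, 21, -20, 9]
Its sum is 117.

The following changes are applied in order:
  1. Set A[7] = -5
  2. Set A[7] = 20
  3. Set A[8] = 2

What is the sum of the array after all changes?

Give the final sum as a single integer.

Initial sum: 117
Change 1: A[7] 21 -> -5, delta = -26, sum = 91
Change 2: A[7] -5 -> 20, delta = 25, sum = 116
Change 3: A[8] -20 -> 2, delta = 22, sum = 138

Answer: 138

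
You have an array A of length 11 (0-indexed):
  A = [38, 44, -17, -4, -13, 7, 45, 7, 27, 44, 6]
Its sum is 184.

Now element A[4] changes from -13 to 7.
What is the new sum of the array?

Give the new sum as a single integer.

Old value at index 4: -13
New value at index 4: 7
Delta = 7 - -13 = 20
New sum = old_sum + delta = 184 + (20) = 204

Answer: 204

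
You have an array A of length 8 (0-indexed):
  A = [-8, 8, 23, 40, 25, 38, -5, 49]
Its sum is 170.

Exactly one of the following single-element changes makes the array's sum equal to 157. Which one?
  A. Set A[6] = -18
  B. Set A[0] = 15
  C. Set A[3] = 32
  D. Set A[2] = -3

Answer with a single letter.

Option A: A[6] -5->-18, delta=-13, new_sum=170+(-13)=157 <-- matches target
Option B: A[0] -8->15, delta=23, new_sum=170+(23)=193
Option C: A[3] 40->32, delta=-8, new_sum=170+(-8)=162
Option D: A[2] 23->-3, delta=-26, new_sum=170+(-26)=144

Answer: A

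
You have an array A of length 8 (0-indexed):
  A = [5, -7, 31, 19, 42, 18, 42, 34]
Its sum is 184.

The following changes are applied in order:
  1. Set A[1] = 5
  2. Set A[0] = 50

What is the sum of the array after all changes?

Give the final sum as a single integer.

Answer: 241

Derivation:
Initial sum: 184
Change 1: A[1] -7 -> 5, delta = 12, sum = 196
Change 2: A[0] 5 -> 50, delta = 45, sum = 241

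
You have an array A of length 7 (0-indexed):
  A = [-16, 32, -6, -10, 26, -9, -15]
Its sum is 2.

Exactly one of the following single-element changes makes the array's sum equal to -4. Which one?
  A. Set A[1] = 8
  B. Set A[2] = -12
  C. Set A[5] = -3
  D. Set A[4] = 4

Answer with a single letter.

Answer: B

Derivation:
Option A: A[1] 32->8, delta=-24, new_sum=2+(-24)=-22
Option B: A[2] -6->-12, delta=-6, new_sum=2+(-6)=-4 <-- matches target
Option C: A[5] -9->-3, delta=6, new_sum=2+(6)=8
Option D: A[4] 26->4, delta=-22, new_sum=2+(-22)=-20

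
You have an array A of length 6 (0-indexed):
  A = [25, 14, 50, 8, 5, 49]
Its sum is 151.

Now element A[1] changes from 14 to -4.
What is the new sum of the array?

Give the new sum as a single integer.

Old value at index 1: 14
New value at index 1: -4
Delta = -4 - 14 = -18
New sum = old_sum + delta = 151 + (-18) = 133

Answer: 133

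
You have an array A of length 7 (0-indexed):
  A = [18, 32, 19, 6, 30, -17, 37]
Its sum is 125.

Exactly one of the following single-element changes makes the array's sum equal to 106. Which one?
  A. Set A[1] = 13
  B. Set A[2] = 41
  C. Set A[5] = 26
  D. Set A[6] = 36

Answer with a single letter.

Option A: A[1] 32->13, delta=-19, new_sum=125+(-19)=106 <-- matches target
Option B: A[2] 19->41, delta=22, new_sum=125+(22)=147
Option C: A[5] -17->26, delta=43, new_sum=125+(43)=168
Option D: A[6] 37->36, delta=-1, new_sum=125+(-1)=124

Answer: A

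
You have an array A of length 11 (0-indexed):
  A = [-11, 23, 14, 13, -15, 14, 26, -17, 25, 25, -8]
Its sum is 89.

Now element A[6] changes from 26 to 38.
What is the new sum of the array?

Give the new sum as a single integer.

Answer: 101

Derivation:
Old value at index 6: 26
New value at index 6: 38
Delta = 38 - 26 = 12
New sum = old_sum + delta = 89 + (12) = 101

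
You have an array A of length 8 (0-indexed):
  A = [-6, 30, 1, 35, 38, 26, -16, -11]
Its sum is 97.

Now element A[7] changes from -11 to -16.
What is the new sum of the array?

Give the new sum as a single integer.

Old value at index 7: -11
New value at index 7: -16
Delta = -16 - -11 = -5
New sum = old_sum + delta = 97 + (-5) = 92

Answer: 92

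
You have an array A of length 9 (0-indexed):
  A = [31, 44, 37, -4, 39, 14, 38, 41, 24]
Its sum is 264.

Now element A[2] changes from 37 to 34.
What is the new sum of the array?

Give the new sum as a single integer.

Answer: 261

Derivation:
Old value at index 2: 37
New value at index 2: 34
Delta = 34 - 37 = -3
New sum = old_sum + delta = 264 + (-3) = 261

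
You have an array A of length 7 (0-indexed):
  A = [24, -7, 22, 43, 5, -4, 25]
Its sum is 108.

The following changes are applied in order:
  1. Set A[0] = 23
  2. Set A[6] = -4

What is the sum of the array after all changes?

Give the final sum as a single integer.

Answer: 78

Derivation:
Initial sum: 108
Change 1: A[0] 24 -> 23, delta = -1, sum = 107
Change 2: A[6] 25 -> -4, delta = -29, sum = 78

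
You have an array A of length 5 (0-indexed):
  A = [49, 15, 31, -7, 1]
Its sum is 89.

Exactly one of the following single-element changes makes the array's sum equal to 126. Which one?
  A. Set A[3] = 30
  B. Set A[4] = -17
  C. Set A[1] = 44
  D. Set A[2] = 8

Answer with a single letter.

Answer: A

Derivation:
Option A: A[3] -7->30, delta=37, new_sum=89+(37)=126 <-- matches target
Option B: A[4] 1->-17, delta=-18, new_sum=89+(-18)=71
Option C: A[1] 15->44, delta=29, new_sum=89+(29)=118
Option D: A[2] 31->8, delta=-23, new_sum=89+(-23)=66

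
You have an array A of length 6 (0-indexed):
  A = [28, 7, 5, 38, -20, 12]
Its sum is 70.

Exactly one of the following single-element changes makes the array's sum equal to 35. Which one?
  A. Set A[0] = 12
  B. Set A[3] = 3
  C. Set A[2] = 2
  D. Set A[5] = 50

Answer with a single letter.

Option A: A[0] 28->12, delta=-16, new_sum=70+(-16)=54
Option B: A[3] 38->3, delta=-35, new_sum=70+(-35)=35 <-- matches target
Option C: A[2] 5->2, delta=-3, new_sum=70+(-3)=67
Option D: A[5] 12->50, delta=38, new_sum=70+(38)=108

Answer: B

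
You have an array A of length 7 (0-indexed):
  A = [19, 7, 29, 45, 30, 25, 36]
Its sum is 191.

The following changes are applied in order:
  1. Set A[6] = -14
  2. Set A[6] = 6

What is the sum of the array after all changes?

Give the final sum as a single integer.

Initial sum: 191
Change 1: A[6] 36 -> -14, delta = -50, sum = 141
Change 2: A[6] -14 -> 6, delta = 20, sum = 161

Answer: 161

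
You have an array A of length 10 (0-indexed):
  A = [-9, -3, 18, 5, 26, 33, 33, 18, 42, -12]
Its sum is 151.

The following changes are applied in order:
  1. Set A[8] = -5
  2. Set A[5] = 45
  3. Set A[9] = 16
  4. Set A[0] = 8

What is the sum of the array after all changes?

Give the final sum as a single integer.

Answer: 161

Derivation:
Initial sum: 151
Change 1: A[8] 42 -> -5, delta = -47, sum = 104
Change 2: A[5] 33 -> 45, delta = 12, sum = 116
Change 3: A[9] -12 -> 16, delta = 28, sum = 144
Change 4: A[0] -9 -> 8, delta = 17, sum = 161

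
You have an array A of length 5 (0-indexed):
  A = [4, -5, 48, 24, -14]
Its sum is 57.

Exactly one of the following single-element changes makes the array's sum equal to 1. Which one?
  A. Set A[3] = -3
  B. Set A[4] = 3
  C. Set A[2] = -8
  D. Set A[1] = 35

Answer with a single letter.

Option A: A[3] 24->-3, delta=-27, new_sum=57+(-27)=30
Option B: A[4] -14->3, delta=17, new_sum=57+(17)=74
Option C: A[2] 48->-8, delta=-56, new_sum=57+(-56)=1 <-- matches target
Option D: A[1] -5->35, delta=40, new_sum=57+(40)=97

Answer: C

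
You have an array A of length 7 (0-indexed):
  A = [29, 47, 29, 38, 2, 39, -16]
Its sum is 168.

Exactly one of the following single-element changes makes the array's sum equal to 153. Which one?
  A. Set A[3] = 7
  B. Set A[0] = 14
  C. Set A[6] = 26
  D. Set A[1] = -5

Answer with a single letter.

Answer: B

Derivation:
Option A: A[3] 38->7, delta=-31, new_sum=168+(-31)=137
Option B: A[0] 29->14, delta=-15, new_sum=168+(-15)=153 <-- matches target
Option C: A[6] -16->26, delta=42, new_sum=168+(42)=210
Option D: A[1] 47->-5, delta=-52, new_sum=168+(-52)=116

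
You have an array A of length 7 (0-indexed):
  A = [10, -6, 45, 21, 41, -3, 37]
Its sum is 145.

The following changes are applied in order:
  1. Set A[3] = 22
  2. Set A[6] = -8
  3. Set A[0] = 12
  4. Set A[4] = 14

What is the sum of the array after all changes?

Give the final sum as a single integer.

Initial sum: 145
Change 1: A[3] 21 -> 22, delta = 1, sum = 146
Change 2: A[6] 37 -> -8, delta = -45, sum = 101
Change 3: A[0] 10 -> 12, delta = 2, sum = 103
Change 4: A[4] 41 -> 14, delta = -27, sum = 76

Answer: 76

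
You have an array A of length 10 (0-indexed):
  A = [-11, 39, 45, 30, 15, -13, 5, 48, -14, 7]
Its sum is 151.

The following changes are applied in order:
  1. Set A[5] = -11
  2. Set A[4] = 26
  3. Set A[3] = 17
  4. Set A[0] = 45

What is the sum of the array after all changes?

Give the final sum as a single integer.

Initial sum: 151
Change 1: A[5] -13 -> -11, delta = 2, sum = 153
Change 2: A[4] 15 -> 26, delta = 11, sum = 164
Change 3: A[3] 30 -> 17, delta = -13, sum = 151
Change 4: A[0] -11 -> 45, delta = 56, sum = 207

Answer: 207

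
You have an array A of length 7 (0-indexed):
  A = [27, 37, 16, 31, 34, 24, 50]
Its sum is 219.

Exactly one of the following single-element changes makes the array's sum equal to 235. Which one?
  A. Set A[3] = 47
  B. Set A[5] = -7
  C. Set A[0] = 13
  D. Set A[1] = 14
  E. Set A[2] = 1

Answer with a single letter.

Answer: A

Derivation:
Option A: A[3] 31->47, delta=16, new_sum=219+(16)=235 <-- matches target
Option B: A[5] 24->-7, delta=-31, new_sum=219+(-31)=188
Option C: A[0] 27->13, delta=-14, new_sum=219+(-14)=205
Option D: A[1] 37->14, delta=-23, new_sum=219+(-23)=196
Option E: A[2] 16->1, delta=-15, new_sum=219+(-15)=204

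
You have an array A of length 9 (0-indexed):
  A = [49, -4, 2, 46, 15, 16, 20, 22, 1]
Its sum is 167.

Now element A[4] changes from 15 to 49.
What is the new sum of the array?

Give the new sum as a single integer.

Old value at index 4: 15
New value at index 4: 49
Delta = 49 - 15 = 34
New sum = old_sum + delta = 167 + (34) = 201

Answer: 201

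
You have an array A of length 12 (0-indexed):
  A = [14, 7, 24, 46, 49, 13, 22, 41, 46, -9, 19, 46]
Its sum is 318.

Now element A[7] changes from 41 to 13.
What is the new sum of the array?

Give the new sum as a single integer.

Old value at index 7: 41
New value at index 7: 13
Delta = 13 - 41 = -28
New sum = old_sum + delta = 318 + (-28) = 290

Answer: 290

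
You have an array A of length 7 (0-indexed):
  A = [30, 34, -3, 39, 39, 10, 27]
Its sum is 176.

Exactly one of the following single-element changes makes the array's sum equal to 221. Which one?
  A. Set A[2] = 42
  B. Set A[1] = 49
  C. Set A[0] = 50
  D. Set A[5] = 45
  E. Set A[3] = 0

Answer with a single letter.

Option A: A[2] -3->42, delta=45, new_sum=176+(45)=221 <-- matches target
Option B: A[1] 34->49, delta=15, new_sum=176+(15)=191
Option C: A[0] 30->50, delta=20, new_sum=176+(20)=196
Option D: A[5] 10->45, delta=35, new_sum=176+(35)=211
Option E: A[3] 39->0, delta=-39, new_sum=176+(-39)=137

Answer: A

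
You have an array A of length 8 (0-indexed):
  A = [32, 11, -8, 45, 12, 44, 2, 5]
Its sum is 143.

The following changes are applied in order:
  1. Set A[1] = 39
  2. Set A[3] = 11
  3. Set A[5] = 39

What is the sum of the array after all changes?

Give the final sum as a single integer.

Initial sum: 143
Change 1: A[1] 11 -> 39, delta = 28, sum = 171
Change 2: A[3] 45 -> 11, delta = -34, sum = 137
Change 3: A[5] 44 -> 39, delta = -5, sum = 132

Answer: 132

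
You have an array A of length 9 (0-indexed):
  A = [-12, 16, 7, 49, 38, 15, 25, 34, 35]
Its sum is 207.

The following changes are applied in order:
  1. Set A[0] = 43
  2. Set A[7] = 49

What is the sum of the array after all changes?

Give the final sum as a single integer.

Answer: 277

Derivation:
Initial sum: 207
Change 1: A[0] -12 -> 43, delta = 55, sum = 262
Change 2: A[7] 34 -> 49, delta = 15, sum = 277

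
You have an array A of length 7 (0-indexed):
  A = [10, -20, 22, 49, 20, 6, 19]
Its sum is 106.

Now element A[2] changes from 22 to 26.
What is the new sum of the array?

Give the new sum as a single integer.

Answer: 110

Derivation:
Old value at index 2: 22
New value at index 2: 26
Delta = 26 - 22 = 4
New sum = old_sum + delta = 106 + (4) = 110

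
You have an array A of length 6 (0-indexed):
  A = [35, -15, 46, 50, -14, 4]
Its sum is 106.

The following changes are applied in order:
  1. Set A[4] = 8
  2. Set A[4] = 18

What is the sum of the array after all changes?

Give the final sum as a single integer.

Initial sum: 106
Change 1: A[4] -14 -> 8, delta = 22, sum = 128
Change 2: A[4] 8 -> 18, delta = 10, sum = 138

Answer: 138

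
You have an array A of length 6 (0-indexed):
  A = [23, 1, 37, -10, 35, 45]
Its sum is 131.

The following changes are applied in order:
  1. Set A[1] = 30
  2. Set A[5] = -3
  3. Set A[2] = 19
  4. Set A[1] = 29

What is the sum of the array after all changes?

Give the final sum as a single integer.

Answer: 93

Derivation:
Initial sum: 131
Change 1: A[1] 1 -> 30, delta = 29, sum = 160
Change 2: A[5] 45 -> -3, delta = -48, sum = 112
Change 3: A[2] 37 -> 19, delta = -18, sum = 94
Change 4: A[1] 30 -> 29, delta = -1, sum = 93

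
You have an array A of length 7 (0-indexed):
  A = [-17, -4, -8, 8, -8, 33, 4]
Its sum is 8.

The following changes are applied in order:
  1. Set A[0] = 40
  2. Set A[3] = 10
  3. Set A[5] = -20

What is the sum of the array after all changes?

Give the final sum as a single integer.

Answer: 14

Derivation:
Initial sum: 8
Change 1: A[0] -17 -> 40, delta = 57, sum = 65
Change 2: A[3] 8 -> 10, delta = 2, sum = 67
Change 3: A[5] 33 -> -20, delta = -53, sum = 14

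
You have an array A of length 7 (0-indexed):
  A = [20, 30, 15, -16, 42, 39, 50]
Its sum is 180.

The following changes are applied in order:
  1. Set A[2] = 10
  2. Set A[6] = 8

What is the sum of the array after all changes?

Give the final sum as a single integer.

Initial sum: 180
Change 1: A[2] 15 -> 10, delta = -5, sum = 175
Change 2: A[6] 50 -> 8, delta = -42, sum = 133

Answer: 133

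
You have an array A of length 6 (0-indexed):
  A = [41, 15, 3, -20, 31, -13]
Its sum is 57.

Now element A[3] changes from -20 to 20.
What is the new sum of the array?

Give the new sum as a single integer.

Answer: 97

Derivation:
Old value at index 3: -20
New value at index 3: 20
Delta = 20 - -20 = 40
New sum = old_sum + delta = 57 + (40) = 97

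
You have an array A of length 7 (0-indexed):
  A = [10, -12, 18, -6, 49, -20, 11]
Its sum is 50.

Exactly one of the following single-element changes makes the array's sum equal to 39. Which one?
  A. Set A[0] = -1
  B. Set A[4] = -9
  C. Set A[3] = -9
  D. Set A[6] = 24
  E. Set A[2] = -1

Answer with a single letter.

Option A: A[0] 10->-1, delta=-11, new_sum=50+(-11)=39 <-- matches target
Option B: A[4] 49->-9, delta=-58, new_sum=50+(-58)=-8
Option C: A[3] -6->-9, delta=-3, new_sum=50+(-3)=47
Option D: A[6] 11->24, delta=13, new_sum=50+(13)=63
Option E: A[2] 18->-1, delta=-19, new_sum=50+(-19)=31

Answer: A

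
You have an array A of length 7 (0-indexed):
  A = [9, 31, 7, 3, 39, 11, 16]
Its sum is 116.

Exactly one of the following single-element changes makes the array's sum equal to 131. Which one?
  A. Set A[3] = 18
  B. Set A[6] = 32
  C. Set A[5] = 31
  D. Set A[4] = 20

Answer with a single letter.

Option A: A[3] 3->18, delta=15, new_sum=116+(15)=131 <-- matches target
Option B: A[6] 16->32, delta=16, new_sum=116+(16)=132
Option C: A[5] 11->31, delta=20, new_sum=116+(20)=136
Option D: A[4] 39->20, delta=-19, new_sum=116+(-19)=97

Answer: A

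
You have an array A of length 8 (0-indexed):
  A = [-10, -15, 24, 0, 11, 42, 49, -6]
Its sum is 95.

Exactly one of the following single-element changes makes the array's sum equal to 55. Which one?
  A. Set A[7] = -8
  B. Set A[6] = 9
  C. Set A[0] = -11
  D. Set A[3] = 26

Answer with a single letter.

Option A: A[7] -6->-8, delta=-2, new_sum=95+(-2)=93
Option B: A[6] 49->9, delta=-40, new_sum=95+(-40)=55 <-- matches target
Option C: A[0] -10->-11, delta=-1, new_sum=95+(-1)=94
Option D: A[3] 0->26, delta=26, new_sum=95+(26)=121

Answer: B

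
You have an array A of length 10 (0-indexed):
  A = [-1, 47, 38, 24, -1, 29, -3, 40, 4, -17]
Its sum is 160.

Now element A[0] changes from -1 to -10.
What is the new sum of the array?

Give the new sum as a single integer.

Old value at index 0: -1
New value at index 0: -10
Delta = -10 - -1 = -9
New sum = old_sum + delta = 160 + (-9) = 151

Answer: 151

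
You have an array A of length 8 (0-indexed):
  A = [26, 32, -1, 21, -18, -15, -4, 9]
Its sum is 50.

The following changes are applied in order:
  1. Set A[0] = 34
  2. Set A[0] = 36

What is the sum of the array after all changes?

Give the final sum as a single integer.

Initial sum: 50
Change 1: A[0] 26 -> 34, delta = 8, sum = 58
Change 2: A[0] 34 -> 36, delta = 2, sum = 60

Answer: 60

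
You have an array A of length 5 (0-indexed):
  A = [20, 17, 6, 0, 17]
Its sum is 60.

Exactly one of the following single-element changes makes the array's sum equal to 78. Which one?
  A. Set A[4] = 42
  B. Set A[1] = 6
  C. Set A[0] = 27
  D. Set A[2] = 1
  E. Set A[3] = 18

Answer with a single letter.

Answer: E

Derivation:
Option A: A[4] 17->42, delta=25, new_sum=60+(25)=85
Option B: A[1] 17->6, delta=-11, new_sum=60+(-11)=49
Option C: A[0] 20->27, delta=7, new_sum=60+(7)=67
Option D: A[2] 6->1, delta=-5, new_sum=60+(-5)=55
Option E: A[3] 0->18, delta=18, new_sum=60+(18)=78 <-- matches target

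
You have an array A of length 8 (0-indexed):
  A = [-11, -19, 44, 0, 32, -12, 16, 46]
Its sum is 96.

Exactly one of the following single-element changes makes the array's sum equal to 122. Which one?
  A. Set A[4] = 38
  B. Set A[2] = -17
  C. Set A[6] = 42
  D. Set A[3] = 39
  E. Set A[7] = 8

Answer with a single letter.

Answer: C

Derivation:
Option A: A[4] 32->38, delta=6, new_sum=96+(6)=102
Option B: A[2] 44->-17, delta=-61, new_sum=96+(-61)=35
Option C: A[6] 16->42, delta=26, new_sum=96+(26)=122 <-- matches target
Option D: A[3] 0->39, delta=39, new_sum=96+(39)=135
Option E: A[7] 46->8, delta=-38, new_sum=96+(-38)=58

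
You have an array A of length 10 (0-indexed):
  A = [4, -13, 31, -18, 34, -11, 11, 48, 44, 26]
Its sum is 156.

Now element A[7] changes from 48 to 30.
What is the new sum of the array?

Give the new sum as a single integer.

Old value at index 7: 48
New value at index 7: 30
Delta = 30 - 48 = -18
New sum = old_sum + delta = 156 + (-18) = 138

Answer: 138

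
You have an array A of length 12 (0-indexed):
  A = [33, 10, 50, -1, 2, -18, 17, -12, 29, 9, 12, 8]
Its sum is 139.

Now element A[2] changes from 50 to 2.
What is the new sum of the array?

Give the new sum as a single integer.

Old value at index 2: 50
New value at index 2: 2
Delta = 2 - 50 = -48
New sum = old_sum + delta = 139 + (-48) = 91

Answer: 91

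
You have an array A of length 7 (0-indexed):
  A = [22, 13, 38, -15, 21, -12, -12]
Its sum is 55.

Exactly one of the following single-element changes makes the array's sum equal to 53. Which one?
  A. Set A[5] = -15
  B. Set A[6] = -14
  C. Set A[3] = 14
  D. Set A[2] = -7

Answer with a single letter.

Option A: A[5] -12->-15, delta=-3, new_sum=55+(-3)=52
Option B: A[6] -12->-14, delta=-2, new_sum=55+(-2)=53 <-- matches target
Option C: A[3] -15->14, delta=29, new_sum=55+(29)=84
Option D: A[2] 38->-7, delta=-45, new_sum=55+(-45)=10

Answer: B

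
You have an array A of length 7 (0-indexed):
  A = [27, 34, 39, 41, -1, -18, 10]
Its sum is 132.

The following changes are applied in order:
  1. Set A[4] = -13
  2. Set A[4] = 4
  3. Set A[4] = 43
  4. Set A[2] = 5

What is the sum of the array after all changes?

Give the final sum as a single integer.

Answer: 142

Derivation:
Initial sum: 132
Change 1: A[4] -1 -> -13, delta = -12, sum = 120
Change 2: A[4] -13 -> 4, delta = 17, sum = 137
Change 3: A[4] 4 -> 43, delta = 39, sum = 176
Change 4: A[2] 39 -> 5, delta = -34, sum = 142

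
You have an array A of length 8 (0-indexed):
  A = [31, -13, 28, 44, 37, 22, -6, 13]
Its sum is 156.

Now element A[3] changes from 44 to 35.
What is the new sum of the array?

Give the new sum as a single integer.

Answer: 147

Derivation:
Old value at index 3: 44
New value at index 3: 35
Delta = 35 - 44 = -9
New sum = old_sum + delta = 156 + (-9) = 147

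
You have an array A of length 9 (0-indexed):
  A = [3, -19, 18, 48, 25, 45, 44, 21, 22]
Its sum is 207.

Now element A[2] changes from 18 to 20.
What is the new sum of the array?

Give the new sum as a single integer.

Answer: 209

Derivation:
Old value at index 2: 18
New value at index 2: 20
Delta = 20 - 18 = 2
New sum = old_sum + delta = 207 + (2) = 209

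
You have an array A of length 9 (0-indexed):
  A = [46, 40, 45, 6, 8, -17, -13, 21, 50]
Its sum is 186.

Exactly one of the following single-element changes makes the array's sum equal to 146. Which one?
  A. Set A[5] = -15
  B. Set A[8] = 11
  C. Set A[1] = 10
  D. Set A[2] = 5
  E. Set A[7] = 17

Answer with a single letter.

Option A: A[5] -17->-15, delta=2, new_sum=186+(2)=188
Option B: A[8] 50->11, delta=-39, new_sum=186+(-39)=147
Option C: A[1] 40->10, delta=-30, new_sum=186+(-30)=156
Option D: A[2] 45->5, delta=-40, new_sum=186+(-40)=146 <-- matches target
Option E: A[7] 21->17, delta=-4, new_sum=186+(-4)=182

Answer: D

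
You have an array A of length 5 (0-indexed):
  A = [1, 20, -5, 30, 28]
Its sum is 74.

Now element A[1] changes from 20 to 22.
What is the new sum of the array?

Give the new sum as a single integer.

Old value at index 1: 20
New value at index 1: 22
Delta = 22 - 20 = 2
New sum = old_sum + delta = 74 + (2) = 76

Answer: 76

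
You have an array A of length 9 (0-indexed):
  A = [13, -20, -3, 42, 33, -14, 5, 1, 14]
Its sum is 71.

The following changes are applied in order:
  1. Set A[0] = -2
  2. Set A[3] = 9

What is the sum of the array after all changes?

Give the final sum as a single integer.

Answer: 23

Derivation:
Initial sum: 71
Change 1: A[0] 13 -> -2, delta = -15, sum = 56
Change 2: A[3] 42 -> 9, delta = -33, sum = 23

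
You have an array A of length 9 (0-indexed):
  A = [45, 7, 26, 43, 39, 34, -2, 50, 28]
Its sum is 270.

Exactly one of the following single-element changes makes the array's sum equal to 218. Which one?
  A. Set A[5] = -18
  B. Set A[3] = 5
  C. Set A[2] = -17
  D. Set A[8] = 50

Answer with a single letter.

Answer: A

Derivation:
Option A: A[5] 34->-18, delta=-52, new_sum=270+(-52)=218 <-- matches target
Option B: A[3] 43->5, delta=-38, new_sum=270+(-38)=232
Option C: A[2] 26->-17, delta=-43, new_sum=270+(-43)=227
Option D: A[8] 28->50, delta=22, new_sum=270+(22)=292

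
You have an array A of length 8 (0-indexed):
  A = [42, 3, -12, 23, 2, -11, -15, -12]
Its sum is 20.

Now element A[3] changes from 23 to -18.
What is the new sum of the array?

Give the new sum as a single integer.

Old value at index 3: 23
New value at index 3: -18
Delta = -18 - 23 = -41
New sum = old_sum + delta = 20 + (-41) = -21

Answer: -21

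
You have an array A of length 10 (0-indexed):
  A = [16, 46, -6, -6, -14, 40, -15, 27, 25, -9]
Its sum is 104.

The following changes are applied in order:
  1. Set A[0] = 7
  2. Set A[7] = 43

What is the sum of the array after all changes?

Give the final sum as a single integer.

Answer: 111

Derivation:
Initial sum: 104
Change 1: A[0] 16 -> 7, delta = -9, sum = 95
Change 2: A[7] 27 -> 43, delta = 16, sum = 111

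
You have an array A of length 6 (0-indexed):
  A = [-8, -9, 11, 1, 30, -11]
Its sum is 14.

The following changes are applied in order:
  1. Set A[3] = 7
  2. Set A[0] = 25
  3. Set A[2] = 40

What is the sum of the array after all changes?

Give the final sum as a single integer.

Initial sum: 14
Change 1: A[3] 1 -> 7, delta = 6, sum = 20
Change 2: A[0] -8 -> 25, delta = 33, sum = 53
Change 3: A[2] 11 -> 40, delta = 29, sum = 82

Answer: 82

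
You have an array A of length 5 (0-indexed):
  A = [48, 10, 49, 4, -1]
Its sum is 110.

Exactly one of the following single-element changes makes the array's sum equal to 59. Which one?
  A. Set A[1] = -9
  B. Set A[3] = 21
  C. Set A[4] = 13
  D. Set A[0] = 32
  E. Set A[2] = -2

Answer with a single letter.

Option A: A[1] 10->-9, delta=-19, new_sum=110+(-19)=91
Option B: A[3] 4->21, delta=17, new_sum=110+(17)=127
Option C: A[4] -1->13, delta=14, new_sum=110+(14)=124
Option D: A[0] 48->32, delta=-16, new_sum=110+(-16)=94
Option E: A[2] 49->-2, delta=-51, new_sum=110+(-51)=59 <-- matches target

Answer: E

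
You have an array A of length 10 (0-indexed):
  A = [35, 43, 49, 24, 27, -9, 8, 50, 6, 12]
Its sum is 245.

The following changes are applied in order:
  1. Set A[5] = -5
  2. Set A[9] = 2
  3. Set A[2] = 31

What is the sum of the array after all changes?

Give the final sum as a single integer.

Answer: 221

Derivation:
Initial sum: 245
Change 1: A[5] -9 -> -5, delta = 4, sum = 249
Change 2: A[9] 12 -> 2, delta = -10, sum = 239
Change 3: A[2] 49 -> 31, delta = -18, sum = 221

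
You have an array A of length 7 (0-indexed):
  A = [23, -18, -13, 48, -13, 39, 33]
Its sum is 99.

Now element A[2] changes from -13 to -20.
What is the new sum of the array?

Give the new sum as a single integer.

Answer: 92

Derivation:
Old value at index 2: -13
New value at index 2: -20
Delta = -20 - -13 = -7
New sum = old_sum + delta = 99 + (-7) = 92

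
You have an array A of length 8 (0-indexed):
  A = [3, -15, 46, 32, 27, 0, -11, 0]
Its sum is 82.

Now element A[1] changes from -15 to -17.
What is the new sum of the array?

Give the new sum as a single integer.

Old value at index 1: -15
New value at index 1: -17
Delta = -17 - -15 = -2
New sum = old_sum + delta = 82 + (-2) = 80

Answer: 80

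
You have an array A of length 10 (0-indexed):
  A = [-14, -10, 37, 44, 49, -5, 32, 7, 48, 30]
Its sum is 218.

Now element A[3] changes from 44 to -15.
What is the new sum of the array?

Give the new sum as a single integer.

Old value at index 3: 44
New value at index 3: -15
Delta = -15 - 44 = -59
New sum = old_sum + delta = 218 + (-59) = 159

Answer: 159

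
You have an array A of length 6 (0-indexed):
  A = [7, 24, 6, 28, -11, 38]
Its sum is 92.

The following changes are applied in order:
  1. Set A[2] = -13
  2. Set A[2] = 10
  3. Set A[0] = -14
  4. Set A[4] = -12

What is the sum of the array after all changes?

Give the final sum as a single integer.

Answer: 74

Derivation:
Initial sum: 92
Change 1: A[2] 6 -> -13, delta = -19, sum = 73
Change 2: A[2] -13 -> 10, delta = 23, sum = 96
Change 3: A[0] 7 -> -14, delta = -21, sum = 75
Change 4: A[4] -11 -> -12, delta = -1, sum = 74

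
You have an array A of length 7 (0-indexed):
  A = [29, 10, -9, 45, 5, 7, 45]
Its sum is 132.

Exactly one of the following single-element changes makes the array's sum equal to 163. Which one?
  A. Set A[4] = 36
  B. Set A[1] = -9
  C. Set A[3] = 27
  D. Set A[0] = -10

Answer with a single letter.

Option A: A[4] 5->36, delta=31, new_sum=132+(31)=163 <-- matches target
Option B: A[1] 10->-9, delta=-19, new_sum=132+(-19)=113
Option C: A[3] 45->27, delta=-18, new_sum=132+(-18)=114
Option D: A[0] 29->-10, delta=-39, new_sum=132+(-39)=93

Answer: A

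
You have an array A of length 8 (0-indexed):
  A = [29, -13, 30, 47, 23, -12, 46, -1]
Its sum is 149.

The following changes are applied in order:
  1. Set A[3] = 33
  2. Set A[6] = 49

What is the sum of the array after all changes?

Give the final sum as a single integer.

Answer: 138

Derivation:
Initial sum: 149
Change 1: A[3] 47 -> 33, delta = -14, sum = 135
Change 2: A[6] 46 -> 49, delta = 3, sum = 138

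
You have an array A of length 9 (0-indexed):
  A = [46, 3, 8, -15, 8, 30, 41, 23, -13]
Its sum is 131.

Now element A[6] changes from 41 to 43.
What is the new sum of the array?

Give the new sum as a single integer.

Answer: 133

Derivation:
Old value at index 6: 41
New value at index 6: 43
Delta = 43 - 41 = 2
New sum = old_sum + delta = 131 + (2) = 133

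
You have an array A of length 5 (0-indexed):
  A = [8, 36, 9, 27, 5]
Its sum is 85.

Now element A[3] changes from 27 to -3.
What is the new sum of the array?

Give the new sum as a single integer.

Old value at index 3: 27
New value at index 3: -3
Delta = -3 - 27 = -30
New sum = old_sum + delta = 85 + (-30) = 55

Answer: 55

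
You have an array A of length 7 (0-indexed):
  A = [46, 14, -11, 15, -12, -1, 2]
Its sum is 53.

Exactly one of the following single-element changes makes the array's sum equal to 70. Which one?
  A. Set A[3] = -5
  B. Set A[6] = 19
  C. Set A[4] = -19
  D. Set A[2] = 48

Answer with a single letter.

Answer: B

Derivation:
Option A: A[3] 15->-5, delta=-20, new_sum=53+(-20)=33
Option B: A[6] 2->19, delta=17, new_sum=53+(17)=70 <-- matches target
Option C: A[4] -12->-19, delta=-7, new_sum=53+(-7)=46
Option D: A[2] -11->48, delta=59, new_sum=53+(59)=112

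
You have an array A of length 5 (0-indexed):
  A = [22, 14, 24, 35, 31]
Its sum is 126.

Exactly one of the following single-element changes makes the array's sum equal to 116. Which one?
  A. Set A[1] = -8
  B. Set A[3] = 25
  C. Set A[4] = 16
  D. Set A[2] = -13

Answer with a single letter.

Option A: A[1] 14->-8, delta=-22, new_sum=126+(-22)=104
Option B: A[3] 35->25, delta=-10, new_sum=126+(-10)=116 <-- matches target
Option C: A[4] 31->16, delta=-15, new_sum=126+(-15)=111
Option D: A[2] 24->-13, delta=-37, new_sum=126+(-37)=89

Answer: B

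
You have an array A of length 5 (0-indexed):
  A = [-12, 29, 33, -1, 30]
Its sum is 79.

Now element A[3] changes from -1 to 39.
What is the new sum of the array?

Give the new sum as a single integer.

Old value at index 3: -1
New value at index 3: 39
Delta = 39 - -1 = 40
New sum = old_sum + delta = 79 + (40) = 119

Answer: 119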